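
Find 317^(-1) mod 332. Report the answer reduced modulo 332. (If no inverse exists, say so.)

177

gcd(332, 317) by repeated division:
332 = 1·317 + 15
317 = 21·15 + 2
15 = 7·2 + 1
2 = 2·1 + 0
The gcd is 1. Working backward:
1 = 15 − 7·2
1 = −7·317 + 148·15
1 = 148·332 − 155·317
Hence 317⁻¹ ≡ -155 ≡ 177 (mod 332).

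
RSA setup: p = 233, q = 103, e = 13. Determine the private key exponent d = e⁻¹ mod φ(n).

5461

φ(n) = (p−1)(q−1) = 232·102 = 23664.
Need d with 13·d ≡ 1 (mod 23664). Apply the extended Euclidean algorithm:
23664 = 1820·13 + 4
13 = 3·4 + 1
4 = 4·1 + 0
Back-substitute:
1 = 13 − 3·4
1 = −3·23664 + 5461·13
So 13·5461 ≡ 1 (mod 23664), hence d = 5461.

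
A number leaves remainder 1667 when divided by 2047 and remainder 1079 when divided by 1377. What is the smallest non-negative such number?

Write x = 1667 + 2047·k. Then 2047·k ≡ 1079 − 1667 ≡ 789 (mod 1377).
Need 2047⁻¹ mod 1377. Extended Euclid on (1377, 670):
1377 = 2×670 + 37
670 = 18×37 + 4
37 = 9×4 + 1
4 = 4×1 + 0
Back-substitute:
1 = 37 − 9·4
1 = −9·670 + 163·37
1 = 163·1377 − 335·670
2047⁻¹ ≡ 1042 (mod 1377), so k ≡ 1042·789 ≡ 69 (mod 1377).
x = 1667 + 2047·69 = 142910.

142910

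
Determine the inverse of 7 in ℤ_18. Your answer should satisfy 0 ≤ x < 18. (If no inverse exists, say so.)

13

gcd(18, 7) by repeated division:
18 = 2·7 + 4
7 = 1·4 + 3
4 = 1·3 + 1
3 = 3·1 + 0
gcd = 1, so the inverse exists. Back-substitute:
1 = 4 − 3
1 = −7 + 2·4
1 = 2·18 − 5·7
So 7·(-5) ≡ 1 (mod 18), and -5 ≡ 13 (mod 18).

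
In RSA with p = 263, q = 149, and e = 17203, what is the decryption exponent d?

φ(n) = (p−1)(q−1) = 262·148 = 38776.
Need d with 17203·d ≡ 1 (mod 38776). Apply the extended Euclidean algorithm:
38776 = 2*17203 + 4370
17203 = 3*4370 + 4093
4370 = 1*4093 + 277
4093 = 14*277 + 215
277 = 1*215 + 62
215 = 3*62 + 29
62 = 2*29 + 4
29 = 7*4 + 1
4 = 4*1 + 0
Back-substitute:
1 = 29 − 7·4
1 = −7·62 + 15·29
1 = 15·215 − 52·62
1 = −52·277 + 67·215
1 = 67·4093 − 990·277
1 = −990·4370 + 1057·4093
1 = 1057·17203 − 4161·4370
1 = −4161·38776 + 9379·17203
So 17203·9379 ≡ 1 (mod 38776), hence d = 9379.

9379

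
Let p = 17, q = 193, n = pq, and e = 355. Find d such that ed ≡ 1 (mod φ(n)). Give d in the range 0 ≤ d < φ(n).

1099

φ(n) = (p−1)(q−1) = 16·192 = 3072.
Need d with 355·d ≡ 1 (mod 3072). Apply the extended Euclidean algorithm:
3072 = 8×355 + 232
355 = 1×232 + 123
232 = 1×123 + 109
123 = 1×109 + 14
109 = 7×14 + 11
14 = 1×11 + 3
11 = 3×3 + 2
3 = 1×2 + 1
2 = 2×1 + 0
Back-substitute:
1 = 3 − 2
1 = −11 + 4·3
1 = 4·14 − 5·11
1 = −5·109 + 39·14
1 = 39·123 − 44·109
1 = −44·232 + 83·123
1 = 83·355 − 127·232
1 = −127·3072 + 1099·355
So 355·1099 ≡ 1 (mod 3072), hence d = 1099.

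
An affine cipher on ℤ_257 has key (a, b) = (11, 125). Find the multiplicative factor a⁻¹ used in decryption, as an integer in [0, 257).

gcd(257, 11) by repeated division:
257 = 23·11 + 4
11 = 2·4 + 3
4 = 1·3 + 1
3 = 3·1 + 0
The gcd is 1. Working backward:
1 = 4 − 3
1 = −11 + 3·4
1 = 3·257 − 70·11
Thus 11·(-70) ≡ 1 (mod 257); reducing, -70 mod 257 = 187.

187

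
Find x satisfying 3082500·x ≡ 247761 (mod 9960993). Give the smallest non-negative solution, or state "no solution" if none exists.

First find gcd(3082500, 9960993):
9960993 = 3*3082500 + 713493
3082500 = 4*713493 + 228528
713493 = 3*228528 + 27909
228528 = 8*27909 + 5256
27909 = 5*5256 + 1629
5256 = 3*1629 + 369
1629 = 4*369 + 153
369 = 2*153 + 63
153 = 2*63 + 27
63 = 2*27 + 9
27 = 3*9 + 0
gcd = 9 and 9 | 247761, so solutions exist. Divide through by 9: 342500x ≡ 27529 (mod 1106777).
Now find 342500⁻¹ mod 1106777:
1106777 = 3·342500 + 79277
342500 = 4·79277 + 25392
79277 = 3·25392 + 3101
25392 = 8·3101 + 584
3101 = 5·584 + 181
584 = 3·181 + 41
181 = 4·41 + 17
41 = 2·17 + 7
17 = 2·7 + 3
7 = 2·3 + 1
3 = 3·1 + 0
Back-substitute:
1 = 7 − 2·3
1 = −2·17 + 5·7
1 = 5·41 − 12·17
1 = −12·181 + 53·41
1 = 53·584 − 171·181
1 = −171·3101 + 908·584
1 = 908·25392 − 7435·3101
1 = −7435·79277 + 23213·25392
1 = 23213·342500 − 100287·79277
1 = −100287·1106777 + 324074·342500
So 342500⁻¹ ≡ 324074 (mod 1106777).
Then x ≡ 324074·27529 ≡ 810526 (mod 1106777); the smallest non-negative solution is x = 810526.

810526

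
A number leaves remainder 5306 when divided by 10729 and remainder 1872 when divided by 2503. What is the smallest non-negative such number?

Write x = 5306 + 10729·k. Then 10729·k ≡ 1872 − 5306 ≡ 1572 (mod 2503).
Need 10729⁻¹ mod 2503. Extended Euclid on (2503, 717):
2503 = 3*717 + 352
717 = 2*352 + 13
352 = 27*13 + 1
13 = 13*1 + 0
Back-substitute:
1 = 352 − 27·13
1 = −27·717 + 55·352
1 = 55·2503 − 192·717
10729⁻¹ ≡ 2311 (mod 2503), so k ≡ 2311·1572 ≡ 1039 (mod 2503).
x = 5306 + 10729·1039 = 11152737.

11152737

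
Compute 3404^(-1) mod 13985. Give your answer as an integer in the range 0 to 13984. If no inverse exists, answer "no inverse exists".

gcd(13985, 3404) by repeated division:
13985 = 4·3404 + 369
3404 = 9·369 + 83
369 = 4·83 + 37
83 = 2·37 + 9
37 = 4·9 + 1
9 = 9·1 + 0
The gcd is 1. Working backward:
1 = 37 − 4·9
1 = −4·83 + 9·37
1 = 9·369 − 40·83
1 = −40·3404 + 369·369
1 = 369·13985 − 1516·3404
Hence 3404⁻¹ ≡ -1516 ≡ 12469 (mod 13985).

12469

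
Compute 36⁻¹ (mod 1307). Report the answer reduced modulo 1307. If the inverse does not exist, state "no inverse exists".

Apply the Euclidean algorithm to 1307 and 36:
1307 = 36×36 + 11
36 = 3×11 + 3
11 = 3×3 + 2
3 = 1×2 + 1
2 = 2×1 + 0
The gcd is 1. Working backward:
1 = 3 − 2
1 = −11 + 4·3
1 = 4·36 − 13·11
1 = −13·1307 + 472·36
So 36·472 ≡ 1 (mod 1307).

472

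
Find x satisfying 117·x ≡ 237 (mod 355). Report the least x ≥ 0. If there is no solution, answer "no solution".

266

First find gcd(117, 355):
355 = 3*117 + 4
117 = 29*4 + 1
4 = 4*1 + 0
gcd = 1, so a unique solution mod 355 exists.
Back-substitute for the Bézout coefficients:
1 = 117 − 29·4
1 = −29·355 + 88·117
So 117·(88) ≡ 1 (mod 355), giving 117⁻¹ ≡ 88.
x ≡ 117⁻¹·237 ≡ 88·237 ≡ 266 (mod 355).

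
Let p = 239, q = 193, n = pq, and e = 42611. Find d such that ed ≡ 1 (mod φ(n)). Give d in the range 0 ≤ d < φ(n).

5051

φ(n) = (p−1)(q−1) = 238·192 = 45696.
Need d with 42611·d ≡ 1 (mod 45696). Apply the extended Euclidean algorithm:
45696 = 1*42611 + 3085
42611 = 13*3085 + 2506
3085 = 1*2506 + 579
2506 = 4*579 + 190
579 = 3*190 + 9
190 = 21*9 + 1
9 = 9*1 + 0
Back-substitute:
1 = 190 − 21·9
1 = −21·579 + 64·190
1 = 64·2506 − 277·579
1 = −277·3085 + 341·2506
1 = 341·42611 − 4710·3085
1 = −4710·45696 + 5051·42611
So 42611·5051 ≡ 1 (mod 45696), hence d = 5051.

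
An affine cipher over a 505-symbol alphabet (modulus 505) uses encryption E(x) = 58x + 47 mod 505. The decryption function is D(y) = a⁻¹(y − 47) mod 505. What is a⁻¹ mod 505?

357

Apply the Euclidean algorithm to 505 and 58:
505 = 8×58 + 41
58 = 1×41 + 17
41 = 2×17 + 7
17 = 2×7 + 3
7 = 2×3 + 1
3 = 3×1 + 0
The gcd is 1. Working backward:
1 = 7 − 2·3
1 = −2·17 + 5·7
1 = 5·41 − 12·17
1 = −12·58 + 17·41
1 = 17·505 − 148·58
Thus 58·(-148) ≡ 1 (mod 505); reducing, -148 mod 505 = 357.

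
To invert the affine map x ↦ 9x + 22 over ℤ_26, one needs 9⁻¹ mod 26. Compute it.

3

gcd(26, 9) by repeated division:
26 = 2*9 + 8
9 = 1*8 + 1
8 = 8*1 + 0
The gcd is 1. Working backward:
1 = 9 − 8
1 = −26 + 3·9
So 9·3 ≡ 1 (mod 26).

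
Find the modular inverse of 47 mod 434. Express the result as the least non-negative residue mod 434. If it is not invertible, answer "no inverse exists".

157

Apply the Euclidean algorithm to 434 and 47:
434 = 9×47 + 11
47 = 4×11 + 3
11 = 3×3 + 2
3 = 1×2 + 1
2 = 2×1 + 0
Since gcd(47, 434) = 1, back-substitute to write 1 as a combination:
1 = 3 − 2
1 = −11 + 4·3
1 = 4·47 − 17·11
1 = −17·434 + 157·47
So 47·157 ≡ 1 (mod 434).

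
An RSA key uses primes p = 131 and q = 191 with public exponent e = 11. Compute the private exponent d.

4491

φ(n) = (p−1)(q−1) = 130·190 = 24700.
Need d with 11·d ≡ 1 (mod 24700). Apply the extended Euclidean algorithm:
24700 = 2245*11 + 5
11 = 2*5 + 1
5 = 5*1 + 0
Back-substitute:
1 = 11 − 2·5
1 = −2·24700 + 4491·11
So 11·4491 ≡ 1 (mod 24700), hence d = 4491.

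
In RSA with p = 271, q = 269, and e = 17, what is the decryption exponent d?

φ(n) = (p−1)(q−1) = 270·268 = 72360.
Need d with 17·d ≡ 1 (mod 72360). Apply the extended Euclidean algorithm:
72360 = 4256×17 + 8
17 = 2×8 + 1
8 = 8×1 + 0
Back-substitute:
1 = 17 − 2·8
1 = −2·72360 + 8513·17
So 17·8513 ≡ 1 (mod 72360), hence d = 8513.

8513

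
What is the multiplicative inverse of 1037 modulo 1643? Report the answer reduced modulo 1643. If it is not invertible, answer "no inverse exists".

gcd(1643, 1037) by repeated division:
1643 = 1·1037 + 606
1037 = 1·606 + 431
606 = 1·431 + 175
431 = 2·175 + 81
175 = 2·81 + 13
81 = 6·13 + 3
13 = 4·3 + 1
3 = 3·1 + 0
The gcd is 1. Working backward:
1 = 13 − 4·3
1 = −4·81 + 25·13
1 = 25·175 − 54·81
1 = −54·431 + 133·175
1 = 133·606 − 187·431
1 = −187·1037 + 320·606
1 = 320·1643 − 507·1037
Hence 1037⁻¹ ≡ -507 ≡ 1136 (mod 1643).

1136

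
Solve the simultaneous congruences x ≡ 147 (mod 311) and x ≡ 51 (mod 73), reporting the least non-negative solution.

5745

Write x = 147 + 311·k. Then 311·k ≡ 51 − 147 ≡ 50 (mod 73).
Need 311⁻¹ mod 73. Extended Euclid on (73, 19):
73 = 3×19 + 16
19 = 1×16 + 3
16 = 5×3 + 1
3 = 3×1 + 0
Back-substitute:
1 = 16 − 5·3
1 = −5·19 + 6·16
1 = 6·73 − 23·19
311⁻¹ ≡ 50 (mod 73), so k ≡ 50·50 ≡ 18 (mod 73).
x = 147 + 311·18 = 5745.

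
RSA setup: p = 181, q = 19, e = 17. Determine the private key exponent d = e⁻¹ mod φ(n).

φ(n) = (p−1)(q−1) = 180·18 = 3240.
Need d with 17·d ≡ 1 (mod 3240). Apply the extended Euclidean algorithm:
3240 = 190×17 + 10
17 = 1×10 + 7
10 = 1×7 + 3
7 = 2×3 + 1
3 = 3×1 + 0
Back-substitute:
1 = 7 − 2·3
1 = −2·10 + 3·7
1 = 3·17 − 5·10
1 = −5·3240 + 953·17
So 17·953 ≡ 1 (mod 3240), hence d = 953.

953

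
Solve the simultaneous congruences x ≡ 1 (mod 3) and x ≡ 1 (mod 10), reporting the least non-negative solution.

Write x = 1 + 3·k. Then 3·k ≡ 1 − 1 ≡ 0 (mod 10).
Need 3⁻¹ mod 10. Extended Euclid on (10, 3):
10 = 3·3 + 1
3 = 3·1 + 0
Back-substitute:
1 = 10 − 3·3
3⁻¹ ≡ 7 (mod 10), so k ≡ 7·0 ≡ 0 (mod 10).
x = 1 + 3·0 = 1.

1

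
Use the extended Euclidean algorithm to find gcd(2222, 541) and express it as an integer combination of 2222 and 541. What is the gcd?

Repeated division:
2222 = 4×541 + 58
541 = 9×58 + 19
58 = 3×19 + 1
19 = 19×1 + 0
gcd(2222, 541) = 1.
Express as a combination:
1 = 58 − 3·19
1 = −3·541 + 28·58
1 = 28·2222 − 115·541
So 1 = (28)·2222 + (-115)·541.

1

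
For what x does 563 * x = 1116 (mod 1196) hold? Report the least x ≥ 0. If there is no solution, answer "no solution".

First find gcd(563, 1196):
1196 = 2×563 + 70
563 = 8×70 + 3
70 = 23×3 + 1
3 = 3×1 + 0
gcd = 1, so a unique solution mod 1196 exists.
Back-substitute for the Bézout coefficients:
1 = 70 − 23·3
1 = −23·563 + 185·70
1 = 185·1196 − 393·563
So 563·(-393) ≡ 1 (mod 1196), giving 563⁻¹ ≡ 803.
x ≡ 563⁻¹·1116 ≡ 803·1116 ≡ 344 (mod 1196).

344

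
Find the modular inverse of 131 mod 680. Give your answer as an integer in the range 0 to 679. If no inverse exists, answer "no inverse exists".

Apply the Euclidean algorithm to 680 and 131:
680 = 5×131 + 25
131 = 5×25 + 6
25 = 4×6 + 1
6 = 6×1 + 0
gcd = 1, so the inverse exists. Back-substitute:
1 = 25 − 4·6
1 = −4·131 + 21·25
1 = 21·680 − 109·131
Hence 131⁻¹ ≡ -109 ≡ 571 (mod 680).

571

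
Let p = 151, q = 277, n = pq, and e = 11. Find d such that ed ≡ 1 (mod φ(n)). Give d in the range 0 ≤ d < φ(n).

φ(n) = (p−1)(q−1) = 150·276 = 41400.
Need d with 11·d ≡ 1 (mod 41400). Apply the extended Euclidean algorithm:
41400 = 3763*11 + 7
11 = 1*7 + 4
7 = 1*4 + 3
4 = 1*3 + 1
3 = 3*1 + 0
Back-substitute:
1 = 4 − 3
1 = −7 + 2·4
1 = 2·11 − 3·7
1 = −3·41400 + 11291·11
So 11·11291 ≡ 1 (mod 41400), hence d = 11291.

11291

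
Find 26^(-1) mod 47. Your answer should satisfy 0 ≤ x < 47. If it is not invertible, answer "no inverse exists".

gcd(47, 26) by repeated division:
47 = 1×26 + 21
26 = 1×21 + 5
21 = 4×5 + 1
5 = 5×1 + 0
Since gcd(26, 47) = 1, back-substitute to write 1 as a combination:
1 = 21 − 4·5
1 = −4·26 + 5·21
1 = 5·47 − 9·26
Thus 26·(-9) ≡ 1 (mod 47); reducing, -9 mod 47 = 38.

38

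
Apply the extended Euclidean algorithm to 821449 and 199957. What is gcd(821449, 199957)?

1

Euclidean algorithm:
821449 = 4·199957 + 21621
199957 = 9·21621 + 5368
21621 = 4·5368 + 149
5368 = 36·149 + 4
149 = 37·4 + 1
4 = 4·1 + 0
gcd(821449, 199957) = 1.
Working backward:
1 = 149 − 37·4
1 = −37·5368 + 1333·149
1 = 1333·21621 − 5369·5368
1 = −5369·199957 + 49654·21621
1 = 49654·821449 − 203985·199957
So 1 = (49654)·821449 + (-203985)·199957.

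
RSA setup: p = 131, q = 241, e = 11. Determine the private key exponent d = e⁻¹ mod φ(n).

φ(n) = (p−1)(q−1) = 130·240 = 31200.
Need d with 11·d ≡ 1 (mod 31200). Apply the extended Euclidean algorithm:
31200 = 2836·11 + 4
11 = 2·4 + 3
4 = 1·3 + 1
3 = 3·1 + 0
Back-substitute:
1 = 4 − 3
1 = −11 + 3·4
1 = 3·31200 − 8509·11
So 11·(-8509) ≡ 1 (mod 31200), hence d ≡ -8509 ≡ 22691 (mod 31200).

22691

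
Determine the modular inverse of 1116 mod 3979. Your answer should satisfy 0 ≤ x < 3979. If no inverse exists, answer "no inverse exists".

gcd(3979, 1116) by repeated division:
3979 = 3*1116 + 631
1116 = 1*631 + 485
631 = 1*485 + 146
485 = 3*146 + 47
146 = 3*47 + 5
47 = 9*5 + 2
5 = 2*2 + 1
2 = 2*1 + 0
gcd = 1, so the inverse exists. Back-substitute:
1 = 5 − 2·2
1 = −2·47 + 19·5
1 = 19·146 − 59·47
1 = −59·485 + 196·146
1 = 196·631 − 255·485
1 = −255·1116 + 451·631
1 = 451·3979 − 1608·1116
Hence 1116⁻¹ ≡ -1608 ≡ 2371 (mod 3979).

2371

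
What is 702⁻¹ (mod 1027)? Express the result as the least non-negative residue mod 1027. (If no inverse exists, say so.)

Euclidean algorithm on 1027, 702:
1027 = 1*702 + 325
702 = 2*325 + 52
325 = 6*52 + 13
52 = 4*13 + 0
Since gcd = 13 > 1, 702 is not a unit mod 1027.

no inverse exists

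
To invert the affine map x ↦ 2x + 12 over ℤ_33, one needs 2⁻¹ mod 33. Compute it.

Apply the Euclidean algorithm to 33 and 2:
33 = 16*2 + 1
2 = 2*1 + 0
gcd = 1, so the inverse exists. Back-substitute:
1 = 33 − 16·2
Hence 2⁻¹ ≡ -16 ≡ 17 (mod 33).

17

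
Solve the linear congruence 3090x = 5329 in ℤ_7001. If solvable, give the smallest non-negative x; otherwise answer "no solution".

2315

First find gcd(3090, 7001):
7001 = 2*3090 + 821
3090 = 3*821 + 627
821 = 1*627 + 194
627 = 3*194 + 45
194 = 4*45 + 14
45 = 3*14 + 3
14 = 4*3 + 2
3 = 1*2 + 1
2 = 2*1 + 0
gcd = 1, so a unique solution mod 7001 exists.
Back-substitute for the Bézout coefficients:
1 = 3 − 2
1 = −14 + 5·3
1 = 5·45 − 16·14
1 = −16·194 + 69·45
1 = 69·627 − 223·194
1 = −223·821 + 292·627
1 = 292·3090 − 1099·821
1 = −1099·7001 + 2490·3090
So 3090·(2490) ≡ 1 (mod 7001), giving 3090⁻¹ ≡ 2490.
x ≡ 3090⁻¹·5329 ≡ 2490·5329 ≡ 2315 (mod 7001).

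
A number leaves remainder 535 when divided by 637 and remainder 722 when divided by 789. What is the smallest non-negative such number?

419681

Write x = 535 + 637·k. Then 637·k ≡ 722 − 535 ≡ 187 (mod 789).
Need 637⁻¹ mod 789. Extended Euclid on (789, 637):
789 = 1×637 + 152
637 = 4×152 + 29
152 = 5×29 + 7
29 = 4×7 + 1
7 = 7×1 + 0
Back-substitute:
1 = 29 − 4·7
1 = −4·152 + 21·29
1 = 21·637 − 88·152
1 = −88·789 + 109·637
637⁻¹ ≡ 109 (mod 789), so k ≡ 109·187 ≡ 658 (mod 789).
x = 535 + 637·658 = 419681.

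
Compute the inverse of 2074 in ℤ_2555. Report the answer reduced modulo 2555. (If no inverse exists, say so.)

494

Extended Euclidean algorithm:
2555 = 1·2074 + 481
2074 = 4·481 + 150
481 = 3·150 + 31
150 = 4·31 + 26
31 = 1·26 + 5
26 = 5·5 + 1
5 = 5·1 + 0
The gcd is 1. Working backward:
1 = 26 − 5·5
1 = −5·31 + 6·26
1 = 6·150 − 29·31
1 = −29·481 + 93·150
1 = 93·2074 − 401·481
1 = −401·2555 + 494·2074
So 2074·494 ≡ 1 (mod 2555).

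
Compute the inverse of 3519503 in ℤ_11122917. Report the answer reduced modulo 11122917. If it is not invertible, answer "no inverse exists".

no inverse exists

Euclidean algorithm on 11122917, 3519503:
11122917 = 3·3519503 + 564408
3519503 = 6·564408 + 133055
564408 = 4·133055 + 32188
133055 = 4·32188 + 4303
32188 = 7·4303 + 2067
4303 = 2·2067 + 169
2067 = 12·169 + 39
169 = 4·39 + 13
39 = 3·13 + 0
Since gcd = 13 > 1, 3519503 is not a unit mod 11122917.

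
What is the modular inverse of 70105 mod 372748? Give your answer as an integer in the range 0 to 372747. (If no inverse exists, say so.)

gcd(372748, 70105) by repeated division:
372748 = 5*70105 + 22223
70105 = 3*22223 + 3436
22223 = 6*3436 + 1607
3436 = 2*1607 + 222
1607 = 7*222 + 53
222 = 4*53 + 10
53 = 5*10 + 3
10 = 3*3 + 1
3 = 3*1 + 0
Since gcd(70105, 372748) = 1, back-substitute to write 1 as a combination:
1 = 10 − 3·3
1 = −3·53 + 16·10
1 = 16·222 − 67·53
1 = −67·1607 + 485·222
1 = 485·3436 − 1037·1607
1 = −1037·22223 + 6707·3436
1 = 6707·70105 − 21158·22223
1 = −21158·372748 + 112497·70105
So 70105·112497 ≡ 1 (mod 372748).

112497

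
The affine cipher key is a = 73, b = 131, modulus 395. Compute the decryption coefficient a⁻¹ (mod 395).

Apply the Euclidean algorithm to 395 and 73:
395 = 5·73 + 30
73 = 2·30 + 13
30 = 2·13 + 4
13 = 3·4 + 1
4 = 4·1 + 0
gcd = 1, so the inverse exists. Back-substitute:
1 = 13 − 3·4
1 = −3·30 + 7·13
1 = 7·73 − 17·30
1 = −17·395 + 92·73
So 73·92 ≡ 1 (mod 395).

92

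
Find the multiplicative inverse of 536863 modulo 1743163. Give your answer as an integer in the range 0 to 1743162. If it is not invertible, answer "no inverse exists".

Run Euclid on (1743163, 536863):
1743163 = 3·536863 + 132574
536863 = 4·132574 + 6567
132574 = 20·6567 + 1234
6567 = 5·1234 + 397
1234 = 3·397 + 43
397 = 9·43 + 10
43 = 4·10 + 3
10 = 3·3 + 1
3 = 3·1 + 0
Since gcd(536863, 1743163) = 1, back-substitute to write 1 as a combination:
1 = 10 − 3·3
1 = −3·43 + 13·10
1 = 13·397 − 120·43
1 = −120·1234 + 373·397
1 = 373·6567 − 1985·1234
1 = −1985·132574 + 40073·6567
1 = 40073·536863 − 162277·132574
1 = −162277·1743163 + 526904·536863
So 536863·526904 ≡ 1 (mod 1743163).

526904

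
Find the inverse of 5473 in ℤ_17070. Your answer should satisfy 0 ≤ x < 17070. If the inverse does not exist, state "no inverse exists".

14107

Apply the Euclidean algorithm to 17070 and 5473:
17070 = 3×5473 + 651
5473 = 8×651 + 265
651 = 2×265 + 121
265 = 2×121 + 23
121 = 5×23 + 6
23 = 3×6 + 5
6 = 1×5 + 1
5 = 5×1 + 0
The gcd is 1. Working backward:
1 = 6 − 5
1 = −23 + 4·6
1 = 4·121 − 21·23
1 = −21·265 + 46·121
1 = 46·651 − 113·265
1 = −113·5473 + 950·651
1 = 950·17070 − 2963·5473
So 5473·(-2963) ≡ 1 (mod 17070), and -2963 ≡ 14107 (mod 17070).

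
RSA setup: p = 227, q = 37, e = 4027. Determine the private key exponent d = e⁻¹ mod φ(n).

7243

φ(n) = (p−1)(q−1) = 226·36 = 8136.
Need d with 4027·d ≡ 1 (mod 8136). Apply the extended Euclidean algorithm:
8136 = 2*4027 + 82
4027 = 49*82 + 9
82 = 9*9 + 1
9 = 9*1 + 0
Back-substitute:
1 = 82 − 9·9
1 = −9·4027 + 442·82
1 = 442·8136 − 893·4027
So 4027·(-893) ≡ 1 (mod 8136), hence d ≡ -893 ≡ 7243 (mod 8136).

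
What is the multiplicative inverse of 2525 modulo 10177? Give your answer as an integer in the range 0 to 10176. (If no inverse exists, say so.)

3172

gcd(10177, 2525) by repeated division:
10177 = 4·2525 + 77
2525 = 32·77 + 61
77 = 1·61 + 16
61 = 3·16 + 13
16 = 1·13 + 3
13 = 4·3 + 1
3 = 3·1 + 0
The gcd is 1. Working backward:
1 = 13 − 4·3
1 = −4·16 + 5·13
1 = 5·61 − 19·16
1 = −19·77 + 24·61
1 = 24·2525 − 787·77
1 = −787·10177 + 3172·2525
So 2525·3172 ≡ 1 (mod 10177).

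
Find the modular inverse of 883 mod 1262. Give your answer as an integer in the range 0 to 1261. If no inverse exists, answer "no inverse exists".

313

Apply the Euclidean algorithm to 1262 and 883:
1262 = 1*883 + 379
883 = 2*379 + 125
379 = 3*125 + 4
125 = 31*4 + 1
4 = 4*1 + 0
gcd = 1, so the inverse exists. Back-substitute:
1 = 125 − 31·4
1 = −31·379 + 94·125
1 = 94·883 − 219·379
1 = −219·1262 + 313·883
So 883·313 ≡ 1 (mod 1262).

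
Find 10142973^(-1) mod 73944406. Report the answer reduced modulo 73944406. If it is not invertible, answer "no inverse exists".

43968359

Apply the Euclidean algorithm to 73944406 and 10142973:
73944406 = 7*10142973 + 2943595
10142973 = 3*2943595 + 1312188
2943595 = 2*1312188 + 319219
1312188 = 4*319219 + 35312
319219 = 9*35312 + 1411
35312 = 25*1411 + 37
1411 = 38*37 + 5
37 = 7*5 + 2
5 = 2*2 + 1
2 = 2*1 + 0
Since gcd(10142973, 73944406) = 1, back-substitute to write 1 as a combination:
1 = 5 − 2·2
1 = −2·37 + 15·5
1 = 15·1411 − 572·37
1 = −572·35312 + 14315·1411
1 = 14315·319219 − 129407·35312
1 = −129407·1312188 + 531943·319219
1 = 531943·2943595 − 1193293·1312188
1 = −1193293·10142973 + 4111822·2943595
1 = 4111822·73944406 − 29976047·10142973
Thus 10142973·(-29976047) ≡ 1 (mod 73944406); reducing, -29976047 mod 73944406 = 43968359.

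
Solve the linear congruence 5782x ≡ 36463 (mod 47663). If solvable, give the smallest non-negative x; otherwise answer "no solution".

3790

First find gcd(5782, 47663):
47663 = 8·5782 + 1407
5782 = 4·1407 + 154
1407 = 9·154 + 21
154 = 7·21 + 7
21 = 3·7 + 0
gcd = 7 and 7 | 36463, so solutions exist. Divide through by 7: 826x ≡ 5209 (mod 6809).
Now find 826⁻¹ mod 6809:
6809 = 8×826 + 201
826 = 4×201 + 22
201 = 9×22 + 3
22 = 7×3 + 1
3 = 3×1 + 0
Back-substitute:
1 = 22 − 7·3
1 = −7·201 + 64·22
1 = 64·826 − 263·201
1 = −263·6809 + 2168·826
So 826⁻¹ ≡ 2168 (mod 6809).
Then x ≡ 2168·5209 ≡ 3790 (mod 6809); the smallest non-negative solution is x = 3790.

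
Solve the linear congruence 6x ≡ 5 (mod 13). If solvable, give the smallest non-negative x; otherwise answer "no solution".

3

First find gcd(6, 13):
13 = 2*6 + 1
6 = 6*1 + 0
gcd = 1, so a unique solution mod 13 exists.
Back-substitute for the Bézout coefficients:
1 = 13 − 2·6
So 6·(-2) ≡ 1 (mod 13), giving 6⁻¹ ≡ 11.
x ≡ 6⁻¹·5 ≡ 11·5 ≡ 3 (mod 13).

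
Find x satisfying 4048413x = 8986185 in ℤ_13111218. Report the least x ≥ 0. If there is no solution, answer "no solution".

2576301

First find gcd(4048413, 13111218):
13111218 = 3*4048413 + 965979
4048413 = 4*965979 + 184497
965979 = 5*184497 + 43494
184497 = 4*43494 + 10521
43494 = 4*10521 + 1410
10521 = 7*1410 + 651
1410 = 2*651 + 108
651 = 6*108 + 3
108 = 36*3 + 0
gcd = 3 and 3 | 8986185, so solutions exist. Divide through by 3: 1349471x ≡ 2995395 (mod 4370406).
Now find 1349471⁻¹ mod 4370406:
4370406 = 3×1349471 + 321993
1349471 = 4×321993 + 61499
321993 = 5×61499 + 14498
61499 = 4×14498 + 3507
14498 = 4×3507 + 470
3507 = 7×470 + 217
470 = 2×217 + 36
217 = 6×36 + 1
36 = 36×1 + 0
Back-substitute:
1 = 217 − 6·36
1 = −6·470 + 13·217
1 = 13·3507 − 97·470
1 = −97·14498 + 401·3507
1 = 401·61499 − 1701·14498
1 = −1701·321993 + 8906·61499
1 = 8906·1349471 − 37325·321993
1 = −37325·4370406 + 120881·1349471
So 1349471⁻¹ ≡ 120881 (mod 4370406).
Then x ≡ 120881·2995395 ≡ 2576301 (mod 4370406); the smallest non-negative solution is x = 2576301.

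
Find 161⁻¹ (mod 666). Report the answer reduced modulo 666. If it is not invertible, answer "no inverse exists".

575

gcd(666, 161) by repeated division:
666 = 4·161 + 22
161 = 7·22 + 7
22 = 3·7 + 1
7 = 7·1 + 0
gcd = 1, so the inverse exists. Back-substitute:
1 = 22 − 3·7
1 = −3·161 + 22·22
1 = 22·666 − 91·161
So 161·(-91) ≡ 1 (mod 666), and -91 ≡ 575 (mod 666).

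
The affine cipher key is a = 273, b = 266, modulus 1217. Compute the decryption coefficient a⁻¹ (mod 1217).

Extended Euclidean algorithm:
1217 = 4×273 + 125
273 = 2×125 + 23
125 = 5×23 + 10
23 = 2×10 + 3
10 = 3×3 + 1
3 = 3×1 + 0
gcd = 1, so the inverse exists. Back-substitute:
1 = 10 − 3·3
1 = −3·23 + 7·10
1 = 7·125 − 38·23
1 = −38·273 + 83·125
1 = 83·1217 − 370·273
Thus 273·(-370) ≡ 1 (mod 1217); reducing, -370 mod 1217 = 847.

847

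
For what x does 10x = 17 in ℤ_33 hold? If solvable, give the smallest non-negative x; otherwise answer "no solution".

First find gcd(10, 33):
33 = 3·10 + 3
10 = 3·3 + 1
3 = 3·1 + 0
gcd = 1, so a unique solution mod 33 exists.
Back-substitute for the Bézout coefficients:
1 = 10 − 3·3
1 = −3·33 + 10·10
So 10·(10) ≡ 1 (mod 33), giving 10⁻¹ ≡ 10.
x ≡ 10⁻¹·17 ≡ 10·17 ≡ 5 (mod 33).

5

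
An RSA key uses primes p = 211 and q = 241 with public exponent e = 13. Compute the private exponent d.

3877

φ(n) = (p−1)(q−1) = 210·240 = 50400.
Need d with 13·d ≡ 1 (mod 50400). Apply the extended Euclidean algorithm:
50400 = 3876*13 + 12
13 = 1*12 + 1
12 = 12*1 + 0
Back-substitute:
1 = 13 − 12
1 = −50400 + 3877·13
So 13·3877 ≡ 1 (mod 50400), hence d = 3877.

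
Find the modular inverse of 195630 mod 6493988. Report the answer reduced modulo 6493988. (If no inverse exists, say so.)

no inverse exists

Compute gcd(195630, 6493988):
6493988 = 33·195630 + 38198
195630 = 5·38198 + 4640
38198 = 8·4640 + 1078
4640 = 4·1078 + 328
1078 = 3·328 + 94
328 = 3·94 + 46
94 = 2·46 + 2
46 = 23·2 + 0
gcd(195630, 6493988) = 2 ≠ 1, so 195630 has no multiplicative inverse modulo 6493988.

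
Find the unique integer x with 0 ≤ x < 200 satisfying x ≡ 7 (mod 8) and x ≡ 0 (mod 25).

175

Write x = 7 + 8·k. Then 8·k ≡ 0 − 7 ≡ 18 (mod 25).
Need 8⁻¹ mod 25. Extended Euclid on (25, 8):
25 = 3*8 + 1
8 = 8*1 + 0
Back-substitute:
1 = 25 − 3·8
8⁻¹ ≡ 22 (mod 25), so k ≡ 22·18 ≡ 21 (mod 25).
x = 7 + 8·21 = 175.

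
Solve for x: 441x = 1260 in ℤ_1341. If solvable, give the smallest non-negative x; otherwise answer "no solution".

88

First find gcd(441, 1341):
1341 = 3*441 + 18
441 = 24*18 + 9
18 = 2*9 + 0
gcd = 9 and 9 | 1260, so solutions exist. Divide through by 9: 49x ≡ 140 (mod 149).
Now find 49⁻¹ mod 149:
149 = 3·49 + 2
49 = 24·2 + 1
2 = 2·1 + 0
Back-substitute:
1 = 49 − 24·2
1 = −24·149 + 73·49
So 49⁻¹ ≡ 73 (mod 149).
Then x ≡ 73·140 ≡ 88 (mod 149); the smallest non-negative solution is x = 88.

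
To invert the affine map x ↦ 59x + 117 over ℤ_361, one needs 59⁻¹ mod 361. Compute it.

Run Euclid on (361, 59):
361 = 6*59 + 7
59 = 8*7 + 3
7 = 2*3 + 1
3 = 3*1 + 0
gcd = 1, so the inverse exists. Back-substitute:
1 = 7 − 2·3
1 = −2·59 + 17·7
1 = 17·361 − 104·59
Thus 59·(-104) ≡ 1 (mod 361); reducing, -104 mod 361 = 257.

257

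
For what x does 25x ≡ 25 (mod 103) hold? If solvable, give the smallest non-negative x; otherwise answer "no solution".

First find gcd(25, 103):
103 = 4·25 + 3
25 = 8·3 + 1
3 = 3·1 + 0
gcd = 1, so a unique solution mod 103 exists.
Back-substitute for the Bézout coefficients:
1 = 25 − 8·3
1 = −8·103 + 33·25
So 25·(33) ≡ 1 (mod 103), giving 25⁻¹ ≡ 33.
x ≡ 25⁻¹·25 ≡ 33·25 ≡ 1 (mod 103).

1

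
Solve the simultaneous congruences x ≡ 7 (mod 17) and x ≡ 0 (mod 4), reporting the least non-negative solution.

Write x = 7 + 17·k. Then 17·k ≡ 0 − 7 ≡ 1 (mod 4).
Need 17⁻¹ mod 4. Extended Euclid on (4, 1):
4 = 4·1 + 0
17⁻¹ ≡ 1 (mod 4), so k ≡ 1·1 ≡ 1 (mod 4).
x = 7 + 17·1 = 24.

24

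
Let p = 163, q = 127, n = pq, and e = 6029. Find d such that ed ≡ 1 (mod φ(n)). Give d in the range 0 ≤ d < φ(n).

4337

φ(n) = (p−1)(q−1) = 162·126 = 20412.
Need d with 6029·d ≡ 1 (mod 20412). Apply the extended Euclidean algorithm:
20412 = 3×6029 + 2325
6029 = 2×2325 + 1379
2325 = 1×1379 + 946
1379 = 1×946 + 433
946 = 2×433 + 80
433 = 5×80 + 33
80 = 2×33 + 14
33 = 2×14 + 5
14 = 2×5 + 4
5 = 1×4 + 1
4 = 4×1 + 0
Back-substitute:
1 = 5 − 4
1 = −14 + 3·5
1 = 3·33 − 7·14
1 = −7·80 + 17·33
1 = 17·433 − 92·80
1 = −92·946 + 201·433
1 = 201·1379 − 293·946
1 = −293·2325 + 494·1379
1 = 494·6029 − 1281·2325
1 = −1281·20412 + 4337·6029
So 6029·4337 ≡ 1 (mod 20412), hence d = 4337.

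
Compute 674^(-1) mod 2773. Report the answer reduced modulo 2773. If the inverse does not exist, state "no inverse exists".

144

Run Euclid on (2773, 674):
2773 = 4*674 + 77
674 = 8*77 + 58
77 = 1*58 + 19
58 = 3*19 + 1
19 = 19*1 + 0
The gcd is 1. Working backward:
1 = 58 − 3·19
1 = −3·77 + 4·58
1 = 4·674 − 35·77
1 = −35·2773 + 144·674
So 674·144 ≡ 1 (mod 2773).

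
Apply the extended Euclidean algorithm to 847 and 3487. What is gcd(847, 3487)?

Euclidean algorithm:
3487 = 4*847 + 99
847 = 8*99 + 55
99 = 1*55 + 44
55 = 1*44 + 11
44 = 4*11 + 0
gcd(847, 3487) = 11.
Express as a combination:
11 = 55 − 44
11 = −99 + 2·55
11 = 2·847 − 17·99
11 = −17·3487 + 70·847
So 11 = (-17)·3487 + (70)·847.

11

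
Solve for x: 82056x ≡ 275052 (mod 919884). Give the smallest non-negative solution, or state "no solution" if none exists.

First find gcd(82056, 919884):
919884 = 11·82056 + 17268
82056 = 4·17268 + 12984
17268 = 1·12984 + 4284
12984 = 3·4284 + 132
4284 = 32·132 + 60
132 = 2·60 + 12
60 = 5·12 + 0
gcd = 12 and 12 | 275052, so solutions exist. Divide through by 12: 6838x ≡ 22921 (mod 76657).
Now find 6838⁻¹ mod 76657:
76657 = 11×6838 + 1439
6838 = 4×1439 + 1082
1439 = 1×1082 + 357
1082 = 3×357 + 11
357 = 32×11 + 5
11 = 2×5 + 1
5 = 5×1 + 0
Back-substitute:
1 = 11 − 2·5
1 = −2·357 + 65·11
1 = 65·1082 − 197·357
1 = −197·1439 + 262·1082
1 = 262·6838 − 1245·1439
1 = −1245·76657 + 13957·6838
So 6838⁻¹ ≡ 13957 (mod 76657).
Then x ≡ 13957·22921 ≡ 18736 (mod 76657); the smallest non-negative solution is x = 18736.

18736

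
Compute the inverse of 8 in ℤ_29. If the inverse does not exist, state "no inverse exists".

11

Extended Euclidean algorithm:
29 = 3×8 + 5
8 = 1×5 + 3
5 = 1×3 + 2
3 = 1×2 + 1
2 = 2×1 + 0
Since gcd(8, 29) = 1, back-substitute to write 1 as a combination:
1 = 3 − 2
1 = −5 + 2·3
1 = 2·8 − 3·5
1 = −3·29 + 11·8
So 8·11 ≡ 1 (mod 29).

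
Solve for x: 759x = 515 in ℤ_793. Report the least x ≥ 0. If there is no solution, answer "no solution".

First find gcd(759, 793):
793 = 1*759 + 34
759 = 22*34 + 11
34 = 3*11 + 1
11 = 11*1 + 0
gcd = 1, so a unique solution mod 793 exists.
Back-substitute for the Bézout coefficients:
1 = 34 − 3·11
1 = −3·759 + 67·34
1 = 67·793 − 70·759
So 759·(-70) ≡ 1 (mod 793), giving 759⁻¹ ≡ 723.
x ≡ 759⁻¹·515 ≡ 723·515 ≡ 428 (mod 793).

428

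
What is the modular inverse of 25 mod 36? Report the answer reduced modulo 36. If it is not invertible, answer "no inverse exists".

13

Run Euclid on (36, 25):
36 = 1×25 + 11
25 = 2×11 + 3
11 = 3×3 + 2
3 = 1×2 + 1
2 = 2×1 + 0
Since gcd(25, 36) = 1, back-substitute to write 1 as a combination:
1 = 3 − 2
1 = −11 + 4·3
1 = 4·25 − 9·11
1 = −9·36 + 13·25
So 25·13 ≡ 1 (mod 36).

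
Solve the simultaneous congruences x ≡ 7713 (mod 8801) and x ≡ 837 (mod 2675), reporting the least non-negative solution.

Write x = 7713 + 8801·k. Then 8801·k ≡ 837 − 7713 ≡ 1149 (mod 2675).
Need 8801⁻¹ mod 2675. Extended Euclid on (2675, 776):
2675 = 3*776 + 347
776 = 2*347 + 82
347 = 4*82 + 19
82 = 4*19 + 6
19 = 3*6 + 1
6 = 6*1 + 0
Back-substitute:
1 = 19 − 3·6
1 = −3·82 + 13·19
1 = 13·347 − 55·82
1 = −55·776 + 123·347
1 = 123·2675 − 424·776
8801⁻¹ ≡ 2251 (mod 2675), so k ≡ 2251·1149 ≡ 2349 (mod 2675).
x = 7713 + 8801·2349 = 20681262.

20681262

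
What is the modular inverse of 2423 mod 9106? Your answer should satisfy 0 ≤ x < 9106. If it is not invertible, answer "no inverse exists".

1383

Apply the Euclidean algorithm to 9106 and 2423:
9106 = 3·2423 + 1837
2423 = 1·1837 + 586
1837 = 3·586 + 79
586 = 7·79 + 33
79 = 2·33 + 13
33 = 2·13 + 7
13 = 1·7 + 6
7 = 1·6 + 1
6 = 6·1 + 0
Since gcd(2423, 9106) = 1, back-substitute to write 1 as a combination:
1 = 7 − 6
1 = −13 + 2·7
1 = 2·33 − 5·13
1 = −5·79 + 12·33
1 = 12·586 − 89·79
1 = −89·1837 + 279·586
1 = 279·2423 − 368·1837
1 = −368·9106 + 1383·2423
So 2423·1383 ≡ 1 (mod 9106).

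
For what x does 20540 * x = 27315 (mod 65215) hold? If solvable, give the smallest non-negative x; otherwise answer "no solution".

5891

First find gcd(20540, 65215):
65215 = 3*20540 + 3595
20540 = 5*3595 + 2565
3595 = 1*2565 + 1030
2565 = 2*1030 + 505
1030 = 2*505 + 20
505 = 25*20 + 5
20 = 4*5 + 0
gcd = 5 and 5 | 27315, so solutions exist. Divide through by 5: 4108x ≡ 5463 (mod 13043).
Now find 4108⁻¹ mod 13043:
13043 = 3*4108 + 719
4108 = 5*719 + 513
719 = 1*513 + 206
513 = 2*206 + 101
206 = 2*101 + 4
101 = 25*4 + 1
4 = 4*1 + 0
Back-substitute:
1 = 101 − 25·4
1 = −25·206 + 51·101
1 = 51·513 − 127·206
1 = −127·719 + 178·513
1 = 178·4108 − 1017·719
1 = −1017·13043 + 3229·4108
So 4108⁻¹ ≡ 3229 (mod 13043).
Then x ≡ 3229·5463 ≡ 5891 (mod 13043); the smallest non-negative solution is x = 5891.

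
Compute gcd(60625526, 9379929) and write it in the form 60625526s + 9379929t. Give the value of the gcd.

13

Repeated division:
60625526 = 6×9379929 + 4345952
9379929 = 2×4345952 + 688025
4345952 = 6×688025 + 217802
688025 = 3×217802 + 34619
217802 = 6×34619 + 10088
34619 = 3×10088 + 4355
10088 = 2×4355 + 1378
4355 = 3×1378 + 221
1378 = 6×221 + 52
221 = 4×52 + 13
52 = 4×13 + 0
gcd(60625526, 9379929) = 13.
Back-substituting:
13 = 221 − 4·52
13 = −4·1378 + 25·221
13 = 25·4355 − 79·1378
13 = −79·10088 + 183·4355
13 = 183·34619 − 628·10088
13 = −628·217802 + 3951·34619
13 = 3951·688025 − 12481·217802
13 = −12481·4345952 + 78837·688025
13 = 78837·9379929 − 170155·4345952
13 = −170155·60625526 + 1099767·9379929
So 13 = (-170155)·60625526 + (1099767)·9379929.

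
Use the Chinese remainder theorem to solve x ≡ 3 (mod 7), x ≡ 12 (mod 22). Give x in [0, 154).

Write x = 3 + 7·k. Then 7·k ≡ 12 − 3 ≡ 9 (mod 22).
Need 7⁻¹ mod 22. Extended Euclid on (22, 7):
22 = 3·7 + 1
7 = 7·1 + 0
Back-substitute:
1 = 22 − 3·7
7⁻¹ ≡ 19 (mod 22), so k ≡ 19·9 ≡ 17 (mod 22).
x = 3 + 7·17 = 122.

122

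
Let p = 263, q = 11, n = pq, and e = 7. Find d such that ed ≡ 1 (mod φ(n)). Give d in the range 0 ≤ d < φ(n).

1123

φ(n) = (p−1)(q−1) = 262·10 = 2620.
Need d with 7·d ≡ 1 (mod 2620). Apply the extended Euclidean algorithm:
2620 = 374·7 + 2
7 = 3·2 + 1
2 = 2·1 + 0
Back-substitute:
1 = 7 − 3·2
1 = −3·2620 + 1123·7
So 7·1123 ≡ 1 (mod 2620), hence d = 1123.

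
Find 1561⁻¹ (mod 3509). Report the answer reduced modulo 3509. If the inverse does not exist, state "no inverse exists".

gcd(3509, 1561) by repeated division:
3509 = 2*1561 + 387
1561 = 4*387 + 13
387 = 29*13 + 10
13 = 1*10 + 3
10 = 3*3 + 1
3 = 3*1 + 0
gcd = 1, so the inverse exists. Back-substitute:
1 = 10 − 3·3
1 = −3·13 + 4·10
1 = 4·387 − 119·13
1 = −119·1561 + 480·387
1 = 480·3509 − 1079·1561
Hence 1561⁻¹ ≡ -1079 ≡ 2430 (mod 3509).

2430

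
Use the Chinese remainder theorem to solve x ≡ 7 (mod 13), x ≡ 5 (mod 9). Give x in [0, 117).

59

Write x = 7 + 13·k. Then 13·k ≡ 5 − 7 ≡ 7 (mod 9).
Need 13⁻¹ mod 9. Extended Euclid on (9, 4):
9 = 2*4 + 1
4 = 4*1 + 0
Back-substitute:
1 = 9 − 2·4
13⁻¹ ≡ 7 (mod 9), so k ≡ 7·7 ≡ 4 (mod 9).
x = 7 + 13·4 = 59.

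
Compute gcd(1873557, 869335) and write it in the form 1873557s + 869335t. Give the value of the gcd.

Apply Euclid's algorithm to 1873557 and 869335:
1873557 = 2×869335 + 134887
869335 = 6×134887 + 60013
134887 = 2×60013 + 14861
60013 = 4×14861 + 569
14861 = 26×569 + 67
569 = 8×67 + 33
67 = 2×33 + 1
33 = 33×1 + 0
gcd(1873557, 869335) = 1.
Working backward:
1 = 67 − 2·33
1 = −2·569 + 17·67
1 = 17·14861 − 444·569
1 = −444·60013 + 1793·14861
1 = 1793·134887 − 4030·60013
1 = −4030·869335 + 25973·134887
1 = 25973·1873557 − 55976·869335
So 1 = (25973)·1873557 + (-55976)·869335.

1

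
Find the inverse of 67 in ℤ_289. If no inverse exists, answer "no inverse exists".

gcd(289, 67) by repeated division:
289 = 4·67 + 21
67 = 3·21 + 4
21 = 5·4 + 1
4 = 4·1 + 0
The gcd is 1. Working backward:
1 = 21 − 5·4
1 = −5·67 + 16·21
1 = 16·289 − 69·67
Thus 67·(-69) ≡ 1 (mod 289); reducing, -69 mod 289 = 220.

220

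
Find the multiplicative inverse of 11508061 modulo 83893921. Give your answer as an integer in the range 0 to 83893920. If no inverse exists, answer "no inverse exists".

19794049

gcd(83893921, 11508061) by repeated division:
83893921 = 7·11508061 + 3337494
11508061 = 3·3337494 + 1495579
3337494 = 2·1495579 + 346336
1495579 = 4·346336 + 110235
346336 = 3·110235 + 15631
110235 = 7·15631 + 818
15631 = 19·818 + 89
818 = 9·89 + 17
89 = 5·17 + 4
17 = 4·4 + 1
4 = 4·1 + 0
Since gcd(11508061, 83893921) = 1, back-substitute to write 1 as a combination:
1 = 17 − 4·4
1 = −4·89 + 21·17
1 = 21·818 − 193·89
1 = −193·15631 + 3688·818
1 = 3688·110235 − 26009·15631
1 = −26009·346336 + 81715·110235
1 = 81715·1495579 − 352869·346336
1 = −352869·3337494 + 787453·1495579
1 = 787453·11508061 − 2715228·3337494
1 = −2715228·83893921 + 19794049·11508061
So 11508061·19794049 ≡ 1 (mod 83893921).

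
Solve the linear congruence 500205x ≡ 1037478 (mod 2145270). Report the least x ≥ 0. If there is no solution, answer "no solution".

no solution

gcd(500205, 2145270):
2145270 = 4·500205 + 144450
500205 = 3·144450 + 66855
144450 = 2·66855 + 10740
66855 = 6·10740 + 2415
10740 = 4·2415 + 1080
2415 = 2·1080 + 255
1080 = 4·255 + 60
255 = 4·60 + 15
60 = 4·15 + 0
gcd = 15, but 15 ∤ 1037478, so the congruence has no solution.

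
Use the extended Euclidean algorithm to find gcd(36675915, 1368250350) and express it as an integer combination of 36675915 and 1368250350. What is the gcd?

Apply Euclid's algorithm to 1368250350 and 36675915:
1368250350 = 37·36675915 + 11241495
36675915 = 3·11241495 + 2951430
11241495 = 3·2951430 + 2387205
2951430 = 1·2387205 + 564225
2387205 = 4·564225 + 130305
564225 = 4·130305 + 43005
130305 = 3·43005 + 1290
43005 = 33·1290 + 435
1290 = 2·435 + 420
435 = 1·420 + 15
420 = 28·15 + 0
gcd(36675915, 1368250350) = 15.
Back-substituting:
15 = 435 − 420
15 = −1290 + 3·435
15 = 3·43005 − 100·1290
15 = −100·130305 + 303·43005
15 = 303·564225 − 1312·130305
15 = −1312·2387205 + 5551·564225
15 = 5551·2951430 − 6863·2387205
15 = −6863·11241495 + 26140·2951430
15 = 26140·36675915 − 85283·11241495
15 = −85283·1368250350 + 3181611·36675915
So 15 = (-85283)·1368250350 + (3181611)·36675915.

15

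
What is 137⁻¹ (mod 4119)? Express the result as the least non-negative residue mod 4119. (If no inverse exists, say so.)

Apply the Euclidean algorithm to 4119 and 137:
4119 = 30*137 + 9
137 = 15*9 + 2
9 = 4*2 + 1
2 = 2*1 + 0
Since gcd(137, 4119) = 1, back-substitute to write 1 as a combination:
1 = 9 − 4·2
1 = −4·137 + 61·9
1 = 61·4119 − 1834·137
So 137·(-1834) ≡ 1 (mod 4119), and -1834 ≡ 2285 (mod 4119).

2285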